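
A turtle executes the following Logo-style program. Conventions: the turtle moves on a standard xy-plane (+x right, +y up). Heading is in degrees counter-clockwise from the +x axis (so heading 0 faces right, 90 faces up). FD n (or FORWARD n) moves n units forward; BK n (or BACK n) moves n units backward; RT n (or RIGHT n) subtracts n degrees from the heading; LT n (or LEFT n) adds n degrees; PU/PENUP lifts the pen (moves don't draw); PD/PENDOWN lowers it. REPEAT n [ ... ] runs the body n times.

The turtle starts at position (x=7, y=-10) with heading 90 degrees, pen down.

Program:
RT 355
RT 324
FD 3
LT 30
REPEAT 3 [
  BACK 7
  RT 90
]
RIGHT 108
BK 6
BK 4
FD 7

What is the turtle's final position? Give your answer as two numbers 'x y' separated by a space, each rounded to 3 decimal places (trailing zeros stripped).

Executing turtle program step by step:
Start: pos=(7,-10), heading=90, pen down
RT 355: heading 90 -> 95
RT 324: heading 95 -> 131
FD 3: (7,-10) -> (5.032,-7.736) [heading=131, draw]
LT 30: heading 131 -> 161
REPEAT 3 [
  -- iteration 1/3 --
  BK 7: (5.032,-7.736) -> (11.65,-10.015) [heading=161, draw]
  RT 90: heading 161 -> 71
  -- iteration 2/3 --
  BK 7: (11.65,-10.015) -> (9.371,-16.633) [heading=71, draw]
  RT 90: heading 71 -> 341
  -- iteration 3/3 --
  BK 7: (9.371,-16.633) -> (2.753,-14.355) [heading=341, draw]
  RT 90: heading 341 -> 251
]
RT 108: heading 251 -> 143
BK 6: (2.753,-14.355) -> (7.545,-17.965) [heading=143, draw]
BK 4: (7.545,-17.965) -> (10.739,-20.373) [heading=143, draw]
FD 7: (10.739,-20.373) -> (5.149,-16.16) [heading=143, draw]
Final: pos=(5.149,-16.16), heading=143, 7 segment(s) drawn

Answer: 5.149 -16.16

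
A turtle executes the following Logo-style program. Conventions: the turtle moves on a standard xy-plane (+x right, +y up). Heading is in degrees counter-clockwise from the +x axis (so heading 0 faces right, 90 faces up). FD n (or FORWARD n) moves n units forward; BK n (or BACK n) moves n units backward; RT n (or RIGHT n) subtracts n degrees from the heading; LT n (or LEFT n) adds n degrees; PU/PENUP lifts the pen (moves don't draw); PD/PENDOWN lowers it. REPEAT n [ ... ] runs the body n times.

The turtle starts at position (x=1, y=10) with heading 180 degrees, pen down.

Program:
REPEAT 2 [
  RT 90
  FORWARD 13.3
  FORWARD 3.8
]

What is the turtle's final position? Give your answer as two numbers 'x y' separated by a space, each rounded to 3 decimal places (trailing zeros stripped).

Executing turtle program step by step:
Start: pos=(1,10), heading=180, pen down
REPEAT 2 [
  -- iteration 1/2 --
  RT 90: heading 180 -> 90
  FD 13.3: (1,10) -> (1,23.3) [heading=90, draw]
  FD 3.8: (1,23.3) -> (1,27.1) [heading=90, draw]
  -- iteration 2/2 --
  RT 90: heading 90 -> 0
  FD 13.3: (1,27.1) -> (14.3,27.1) [heading=0, draw]
  FD 3.8: (14.3,27.1) -> (18.1,27.1) [heading=0, draw]
]
Final: pos=(18.1,27.1), heading=0, 4 segment(s) drawn

Answer: 18.1 27.1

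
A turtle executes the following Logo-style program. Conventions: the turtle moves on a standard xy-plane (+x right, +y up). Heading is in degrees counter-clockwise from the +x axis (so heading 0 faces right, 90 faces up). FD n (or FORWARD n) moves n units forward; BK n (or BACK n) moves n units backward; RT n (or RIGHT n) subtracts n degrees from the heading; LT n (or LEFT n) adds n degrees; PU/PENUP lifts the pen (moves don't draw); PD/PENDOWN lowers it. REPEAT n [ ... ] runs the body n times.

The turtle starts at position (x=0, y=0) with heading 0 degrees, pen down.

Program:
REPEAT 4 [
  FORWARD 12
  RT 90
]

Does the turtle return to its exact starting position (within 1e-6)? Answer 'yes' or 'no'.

Executing turtle program step by step:
Start: pos=(0,0), heading=0, pen down
REPEAT 4 [
  -- iteration 1/4 --
  FD 12: (0,0) -> (12,0) [heading=0, draw]
  RT 90: heading 0 -> 270
  -- iteration 2/4 --
  FD 12: (12,0) -> (12,-12) [heading=270, draw]
  RT 90: heading 270 -> 180
  -- iteration 3/4 --
  FD 12: (12,-12) -> (0,-12) [heading=180, draw]
  RT 90: heading 180 -> 90
  -- iteration 4/4 --
  FD 12: (0,-12) -> (0,0) [heading=90, draw]
  RT 90: heading 90 -> 0
]
Final: pos=(0,0), heading=0, 4 segment(s) drawn

Start position: (0, 0)
Final position: (0, 0)
Distance = 0; < 1e-6 -> CLOSED

Answer: yes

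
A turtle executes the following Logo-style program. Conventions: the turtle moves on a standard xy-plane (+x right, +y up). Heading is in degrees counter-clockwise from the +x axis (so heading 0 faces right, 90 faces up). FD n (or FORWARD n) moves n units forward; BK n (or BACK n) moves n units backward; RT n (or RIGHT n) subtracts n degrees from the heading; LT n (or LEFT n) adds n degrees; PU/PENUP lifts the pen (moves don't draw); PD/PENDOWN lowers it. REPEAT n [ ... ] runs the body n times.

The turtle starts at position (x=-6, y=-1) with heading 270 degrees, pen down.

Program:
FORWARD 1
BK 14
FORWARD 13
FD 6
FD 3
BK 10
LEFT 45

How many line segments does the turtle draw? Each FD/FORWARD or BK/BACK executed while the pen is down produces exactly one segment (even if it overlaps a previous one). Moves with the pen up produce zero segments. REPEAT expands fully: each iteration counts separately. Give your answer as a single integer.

Executing turtle program step by step:
Start: pos=(-6,-1), heading=270, pen down
FD 1: (-6,-1) -> (-6,-2) [heading=270, draw]
BK 14: (-6,-2) -> (-6,12) [heading=270, draw]
FD 13: (-6,12) -> (-6,-1) [heading=270, draw]
FD 6: (-6,-1) -> (-6,-7) [heading=270, draw]
FD 3: (-6,-7) -> (-6,-10) [heading=270, draw]
BK 10: (-6,-10) -> (-6,0) [heading=270, draw]
LT 45: heading 270 -> 315
Final: pos=(-6,0), heading=315, 6 segment(s) drawn
Segments drawn: 6

Answer: 6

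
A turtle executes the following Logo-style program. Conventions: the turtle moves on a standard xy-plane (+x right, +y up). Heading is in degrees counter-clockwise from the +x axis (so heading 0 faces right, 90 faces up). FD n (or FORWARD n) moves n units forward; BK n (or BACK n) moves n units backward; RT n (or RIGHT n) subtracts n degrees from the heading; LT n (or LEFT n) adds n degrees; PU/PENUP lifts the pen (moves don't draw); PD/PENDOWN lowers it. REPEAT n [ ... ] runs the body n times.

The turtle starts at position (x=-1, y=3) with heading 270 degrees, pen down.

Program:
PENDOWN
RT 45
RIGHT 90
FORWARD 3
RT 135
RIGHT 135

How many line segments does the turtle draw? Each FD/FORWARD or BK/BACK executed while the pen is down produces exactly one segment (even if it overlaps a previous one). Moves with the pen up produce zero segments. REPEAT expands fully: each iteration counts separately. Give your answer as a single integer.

Executing turtle program step by step:
Start: pos=(-1,3), heading=270, pen down
PD: pen down
RT 45: heading 270 -> 225
RT 90: heading 225 -> 135
FD 3: (-1,3) -> (-3.121,5.121) [heading=135, draw]
RT 135: heading 135 -> 0
RT 135: heading 0 -> 225
Final: pos=(-3.121,5.121), heading=225, 1 segment(s) drawn
Segments drawn: 1

Answer: 1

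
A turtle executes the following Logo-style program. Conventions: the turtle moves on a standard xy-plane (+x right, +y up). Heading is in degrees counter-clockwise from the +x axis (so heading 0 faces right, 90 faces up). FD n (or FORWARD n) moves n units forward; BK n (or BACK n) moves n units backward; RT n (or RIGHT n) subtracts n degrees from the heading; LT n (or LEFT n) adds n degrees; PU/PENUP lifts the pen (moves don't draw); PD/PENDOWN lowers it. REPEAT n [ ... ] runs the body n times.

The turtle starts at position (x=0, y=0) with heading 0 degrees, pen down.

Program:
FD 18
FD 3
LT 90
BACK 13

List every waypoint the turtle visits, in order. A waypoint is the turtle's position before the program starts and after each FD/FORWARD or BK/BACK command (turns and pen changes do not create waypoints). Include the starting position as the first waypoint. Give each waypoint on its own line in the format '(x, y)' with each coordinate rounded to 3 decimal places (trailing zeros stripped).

Executing turtle program step by step:
Start: pos=(0,0), heading=0, pen down
FD 18: (0,0) -> (18,0) [heading=0, draw]
FD 3: (18,0) -> (21,0) [heading=0, draw]
LT 90: heading 0 -> 90
BK 13: (21,0) -> (21,-13) [heading=90, draw]
Final: pos=(21,-13), heading=90, 3 segment(s) drawn
Waypoints (4 total):
(0, 0)
(18, 0)
(21, 0)
(21, -13)

Answer: (0, 0)
(18, 0)
(21, 0)
(21, -13)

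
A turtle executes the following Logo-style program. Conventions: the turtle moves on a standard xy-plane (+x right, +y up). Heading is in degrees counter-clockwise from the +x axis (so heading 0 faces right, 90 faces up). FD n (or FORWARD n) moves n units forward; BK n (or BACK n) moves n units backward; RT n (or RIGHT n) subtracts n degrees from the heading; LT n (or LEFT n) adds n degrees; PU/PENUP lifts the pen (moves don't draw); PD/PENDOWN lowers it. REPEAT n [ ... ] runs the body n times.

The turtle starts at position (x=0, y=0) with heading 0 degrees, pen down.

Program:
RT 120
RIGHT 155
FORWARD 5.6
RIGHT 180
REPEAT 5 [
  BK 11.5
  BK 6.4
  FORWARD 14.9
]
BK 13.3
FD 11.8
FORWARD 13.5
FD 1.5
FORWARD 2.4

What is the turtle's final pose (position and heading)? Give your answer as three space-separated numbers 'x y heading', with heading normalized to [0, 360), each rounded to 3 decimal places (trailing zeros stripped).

Answer: 0.41 4.682 265

Derivation:
Executing turtle program step by step:
Start: pos=(0,0), heading=0, pen down
RT 120: heading 0 -> 240
RT 155: heading 240 -> 85
FD 5.6: (0,0) -> (0.488,5.579) [heading=85, draw]
RT 180: heading 85 -> 265
REPEAT 5 [
  -- iteration 1/5 --
  BK 11.5: (0.488,5.579) -> (1.49,17.035) [heading=265, draw]
  BK 6.4: (1.49,17.035) -> (2.048,23.411) [heading=265, draw]
  FD 14.9: (2.048,23.411) -> (0.75,8.567) [heading=265, draw]
  -- iteration 2/5 --
  BK 11.5: (0.75,8.567) -> (1.752,20.024) [heading=265, draw]
  BK 6.4: (1.752,20.024) -> (2.31,26.399) [heading=265, draw]
  FD 14.9: (2.31,26.399) -> (1.011,11.556) [heading=265, draw]
  -- iteration 3/5 --
  BK 11.5: (1.011,11.556) -> (2.013,23.012) [heading=265, draw]
  BK 6.4: (2.013,23.012) -> (2.571,29.388) [heading=265, draw]
  FD 14.9: (2.571,29.388) -> (1.272,14.544) [heading=265, draw]
  -- iteration 4/5 --
  BK 11.5: (1.272,14.544) -> (2.275,26.001) [heading=265, draw]
  BK 6.4: (2.275,26.001) -> (2.833,32.376) [heading=265, draw]
  FD 14.9: (2.833,32.376) -> (1.534,17.533) [heading=265, draw]
  -- iteration 5/5 --
  BK 11.5: (1.534,17.533) -> (2.536,28.989) [heading=265, draw]
  BK 6.4: (2.536,28.989) -> (3.094,35.365) [heading=265, draw]
  FD 14.9: (3.094,35.365) -> (1.795,20.522) [heading=265, draw]
]
BK 13.3: (1.795,20.522) -> (2.955,33.771) [heading=265, draw]
FD 11.8: (2.955,33.771) -> (1.926,22.016) [heading=265, draw]
FD 13.5: (1.926,22.016) -> (0.75,8.567) [heading=265, draw]
FD 1.5: (0.75,8.567) -> (0.619,7.073) [heading=265, draw]
FD 2.4: (0.619,7.073) -> (0.41,4.682) [heading=265, draw]
Final: pos=(0.41,4.682), heading=265, 21 segment(s) drawn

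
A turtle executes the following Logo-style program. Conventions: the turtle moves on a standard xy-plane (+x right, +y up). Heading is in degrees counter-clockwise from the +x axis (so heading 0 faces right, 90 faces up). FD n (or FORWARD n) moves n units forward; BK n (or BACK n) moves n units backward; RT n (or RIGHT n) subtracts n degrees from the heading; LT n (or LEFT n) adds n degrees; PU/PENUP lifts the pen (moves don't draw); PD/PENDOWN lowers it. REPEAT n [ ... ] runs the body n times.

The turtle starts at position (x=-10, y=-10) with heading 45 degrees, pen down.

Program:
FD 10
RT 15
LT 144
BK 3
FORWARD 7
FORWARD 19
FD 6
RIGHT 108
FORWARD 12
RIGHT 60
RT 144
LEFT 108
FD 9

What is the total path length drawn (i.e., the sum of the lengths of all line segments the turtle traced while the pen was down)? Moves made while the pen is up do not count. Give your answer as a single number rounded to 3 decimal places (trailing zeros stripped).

Executing turtle program step by step:
Start: pos=(-10,-10), heading=45, pen down
FD 10: (-10,-10) -> (-2.929,-2.929) [heading=45, draw]
RT 15: heading 45 -> 30
LT 144: heading 30 -> 174
BK 3: (-2.929,-2.929) -> (0.055,-3.243) [heading=174, draw]
FD 7: (0.055,-3.243) -> (-6.907,-2.511) [heading=174, draw]
FD 19: (-6.907,-2.511) -> (-25.803,-0.525) [heading=174, draw]
FD 6: (-25.803,-0.525) -> (-31.77,0.102) [heading=174, draw]
RT 108: heading 174 -> 66
FD 12: (-31.77,0.102) -> (-26.889,11.065) [heading=66, draw]
RT 60: heading 66 -> 6
RT 144: heading 6 -> 222
LT 108: heading 222 -> 330
FD 9: (-26.889,11.065) -> (-19.095,6.565) [heading=330, draw]
Final: pos=(-19.095,6.565), heading=330, 7 segment(s) drawn

Segment lengths:
  seg 1: (-10,-10) -> (-2.929,-2.929), length = 10
  seg 2: (-2.929,-2.929) -> (0.055,-3.243), length = 3
  seg 3: (0.055,-3.243) -> (-6.907,-2.511), length = 7
  seg 4: (-6.907,-2.511) -> (-25.803,-0.525), length = 19
  seg 5: (-25.803,-0.525) -> (-31.77,0.102), length = 6
  seg 6: (-31.77,0.102) -> (-26.889,11.065), length = 12
  seg 7: (-26.889,11.065) -> (-19.095,6.565), length = 9
Total = 66

Answer: 66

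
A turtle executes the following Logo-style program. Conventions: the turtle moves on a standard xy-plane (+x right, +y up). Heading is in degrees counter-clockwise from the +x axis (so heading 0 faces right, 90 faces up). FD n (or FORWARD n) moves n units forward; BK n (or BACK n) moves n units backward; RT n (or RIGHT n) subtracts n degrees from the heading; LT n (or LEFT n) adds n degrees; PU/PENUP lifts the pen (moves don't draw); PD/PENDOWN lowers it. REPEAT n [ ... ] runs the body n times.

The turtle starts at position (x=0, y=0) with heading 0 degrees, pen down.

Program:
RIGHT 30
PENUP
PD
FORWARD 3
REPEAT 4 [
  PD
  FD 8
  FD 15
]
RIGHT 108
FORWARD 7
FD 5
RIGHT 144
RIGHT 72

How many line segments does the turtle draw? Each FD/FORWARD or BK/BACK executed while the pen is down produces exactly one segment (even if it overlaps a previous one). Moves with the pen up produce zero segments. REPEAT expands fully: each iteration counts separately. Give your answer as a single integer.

Executing turtle program step by step:
Start: pos=(0,0), heading=0, pen down
RT 30: heading 0 -> 330
PU: pen up
PD: pen down
FD 3: (0,0) -> (2.598,-1.5) [heading=330, draw]
REPEAT 4 [
  -- iteration 1/4 --
  PD: pen down
  FD 8: (2.598,-1.5) -> (9.526,-5.5) [heading=330, draw]
  FD 15: (9.526,-5.5) -> (22.517,-13) [heading=330, draw]
  -- iteration 2/4 --
  PD: pen down
  FD 8: (22.517,-13) -> (29.445,-17) [heading=330, draw]
  FD 15: (29.445,-17) -> (42.435,-24.5) [heading=330, draw]
  -- iteration 3/4 --
  PD: pen down
  FD 8: (42.435,-24.5) -> (49.363,-28.5) [heading=330, draw]
  FD 15: (49.363,-28.5) -> (62.354,-36) [heading=330, draw]
  -- iteration 4/4 --
  PD: pen down
  FD 8: (62.354,-36) -> (69.282,-40) [heading=330, draw]
  FD 15: (69.282,-40) -> (82.272,-47.5) [heading=330, draw]
]
RT 108: heading 330 -> 222
FD 7: (82.272,-47.5) -> (77.07,-52.184) [heading=222, draw]
FD 5: (77.07,-52.184) -> (73.355,-55.53) [heading=222, draw]
RT 144: heading 222 -> 78
RT 72: heading 78 -> 6
Final: pos=(73.355,-55.53), heading=6, 11 segment(s) drawn
Segments drawn: 11

Answer: 11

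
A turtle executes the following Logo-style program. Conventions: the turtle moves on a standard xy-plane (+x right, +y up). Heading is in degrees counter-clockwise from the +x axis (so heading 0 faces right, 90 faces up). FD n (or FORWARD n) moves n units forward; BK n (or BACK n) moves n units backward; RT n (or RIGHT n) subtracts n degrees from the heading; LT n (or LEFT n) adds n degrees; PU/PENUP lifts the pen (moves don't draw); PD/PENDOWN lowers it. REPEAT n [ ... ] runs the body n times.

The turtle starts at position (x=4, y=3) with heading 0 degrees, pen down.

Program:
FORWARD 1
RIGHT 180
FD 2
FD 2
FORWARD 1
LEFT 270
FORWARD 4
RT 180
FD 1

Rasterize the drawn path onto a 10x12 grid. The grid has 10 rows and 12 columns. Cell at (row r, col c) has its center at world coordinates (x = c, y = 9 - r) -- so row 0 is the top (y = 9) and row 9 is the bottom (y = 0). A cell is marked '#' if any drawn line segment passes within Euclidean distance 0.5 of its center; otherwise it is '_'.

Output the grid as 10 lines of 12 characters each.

Answer: ____________
____________
#___________
#___________
#___________
#___________
######______
____________
____________
____________

Derivation:
Segment 0: (4,3) -> (5,3)
Segment 1: (5,3) -> (3,3)
Segment 2: (3,3) -> (1,3)
Segment 3: (1,3) -> (0,3)
Segment 4: (0,3) -> (0,7)
Segment 5: (0,7) -> (0,6)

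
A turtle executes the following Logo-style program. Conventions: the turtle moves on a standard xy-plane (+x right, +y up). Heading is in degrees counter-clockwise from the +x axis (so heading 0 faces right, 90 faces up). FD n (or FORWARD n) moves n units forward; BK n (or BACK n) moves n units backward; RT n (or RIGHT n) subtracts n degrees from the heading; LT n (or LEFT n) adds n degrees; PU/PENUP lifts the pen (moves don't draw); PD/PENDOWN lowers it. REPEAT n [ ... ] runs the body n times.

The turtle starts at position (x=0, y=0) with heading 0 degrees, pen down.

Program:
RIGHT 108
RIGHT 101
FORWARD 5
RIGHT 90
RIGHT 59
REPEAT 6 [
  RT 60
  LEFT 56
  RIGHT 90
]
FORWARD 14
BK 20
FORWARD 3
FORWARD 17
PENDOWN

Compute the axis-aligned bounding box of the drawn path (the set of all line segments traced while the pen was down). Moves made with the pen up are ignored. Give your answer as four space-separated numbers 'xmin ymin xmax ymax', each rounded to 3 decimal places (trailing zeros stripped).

Executing turtle program step by step:
Start: pos=(0,0), heading=0, pen down
RT 108: heading 0 -> 252
RT 101: heading 252 -> 151
FD 5: (0,0) -> (-4.373,2.424) [heading=151, draw]
RT 90: heading 151 -> 61
RT 59: heading 61 -> 2
REPEAT 6 [
  -- iteration 1/6 --
  RT 60: heading 2 -> 302
  LT 56: heading 302 -> 358
  RT 90: heading 358 -> 268
  -- iteration 2/6 --
  RT 60: heading 268 -> 208
  LT 56: heading 208 -> 264
  RT 90: heading 264 -> 174
  -- iteration 3/6 --
  RT 60: heading 174 -> 114
  LT 56: heading 114 -> 170
  RT 90: heading 170 -> 80
  -- iteration 4/6 --
  RT 60: heading 80 -> 20
  LT 56: heading 20 -> 76
  RT 90: heading 76 -> 346
  -- iteration 5/6 --
  RT 60: heading 346 -> 286
  LT 56: heading 286 -> 342
  RT 90: heading 342 -> 252
  -- iteration 6/6 --
  RT 60: heading 252 -> 192
  LT 56: heading 192 -> 248
  RT 90: heading 248 -> 158
]
FD 14: (-4.373,2.424) -> (-17.354,7.669) [heading=158, draw]
BK 20: (-17.354,7.669) -> (1.19,0.176) [heading=158, draw]
FD 3: (1.19,0.176) -> (-1.592,1.3) [heading=158, draw]
FD 17: (-1.592,1.3) -> (-17.354,7.669) [heading=158, draw]
PD: pen down
Final: pos=(-17.354,7.669), heading=158, 5 segment(s) drawn

Segment endpoints: x in {-17.354, -4.373, -1.592, 0, 1.19}, y in {0, 0.176, 1.3, 2.424, 7.669, 7.669}
xmin=-17.354, ymin=0, xmax=1.19, ymax=7.669

Answer: -17.354 0 1.19 7.669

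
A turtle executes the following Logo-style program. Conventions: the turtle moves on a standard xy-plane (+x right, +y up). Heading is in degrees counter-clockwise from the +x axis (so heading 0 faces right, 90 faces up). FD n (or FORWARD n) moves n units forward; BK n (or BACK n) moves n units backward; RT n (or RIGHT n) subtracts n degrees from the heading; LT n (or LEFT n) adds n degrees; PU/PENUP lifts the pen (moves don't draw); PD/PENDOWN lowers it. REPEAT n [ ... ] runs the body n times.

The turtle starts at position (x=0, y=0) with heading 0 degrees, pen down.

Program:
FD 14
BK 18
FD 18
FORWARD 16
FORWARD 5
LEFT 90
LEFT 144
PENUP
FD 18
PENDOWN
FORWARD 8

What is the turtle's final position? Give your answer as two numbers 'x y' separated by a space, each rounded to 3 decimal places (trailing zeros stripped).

Answer: 19.718 -21.034

Derivation:
Executing turtle program step by step:
Start: pos=(0,0), heading=0, pen down
FD 14: (0,0) -> (14,0) [heading=0, draw]
BK 18: (14,0) -> (-4,0) [heading=0, draw]
FD 18: (-4,0) -> (14,0) [heading=0, draw]
FD 16: (14,0) -> (30,0) [heading=0, draw]
FD 5: (30,0) -> (35,0) [heading=0, draw]
LT 90: heading 0 -> 90
LT 144: heading 90 -> 234
PU: pen up
FD 18: (35,0) -> (24.42,-14.562) [heading=234, move]
PD: pen down
FD 8: (24.42,-14.562) -> (19.718,-21.034) [heading=234, draw]
Final: pos=(19.718,-21.034), heading=234, 6 segment(s) drawn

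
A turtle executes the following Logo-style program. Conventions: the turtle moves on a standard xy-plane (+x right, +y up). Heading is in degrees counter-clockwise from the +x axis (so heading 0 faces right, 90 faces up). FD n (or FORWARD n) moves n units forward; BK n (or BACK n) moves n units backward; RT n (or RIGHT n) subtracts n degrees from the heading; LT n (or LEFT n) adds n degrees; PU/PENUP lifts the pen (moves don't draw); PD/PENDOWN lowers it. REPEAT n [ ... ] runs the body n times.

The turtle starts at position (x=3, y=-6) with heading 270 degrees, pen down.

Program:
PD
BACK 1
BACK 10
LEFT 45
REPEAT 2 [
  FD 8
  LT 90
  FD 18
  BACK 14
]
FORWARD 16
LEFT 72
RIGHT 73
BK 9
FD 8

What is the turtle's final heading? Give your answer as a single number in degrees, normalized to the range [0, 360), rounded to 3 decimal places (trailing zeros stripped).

Executing turtle program step by step:
Start: pos=(3,-6), heading=270, pen down
PD: pen down
BK 1: (3,-6) -> (3,-5) [heading=270, draw]
BK 10: (3,-5) -> (3,5) [heading=270, draw]
LT 45: heading 270 -> 315
REPEAT 2 [
  -- iteration 1/2 --
  FD 8: (3,5) -> (8.657,-0.657) [heading=315, draw]
  LT 90: heading 315 -> 45
  FD 18: (8.657,-0.657) -> (21.385,12.071) [heading=45, draw]
  BK 14: (21.385,12.071) -> (11.485,2.172) [heading=45, draw]
  -- iteration 2/2 --
  FD 8: (11.485,2.172) -> (17.142,7.828) [heading=45, draw]
  LT 90: heading 45 -> 135
  FD 18: (17.142,7.828) -> (4.414,20.556) [heading=135, draw]
  BK 14: (4.414,20.556) -> (14.314,10.657) [heading=135, draw]
]
FD 16: (14.314,10.657) -> (3,21.971) [heading=135, draw]
LT 72: heading 135 -> 207
RT 73: heading 207 -> 134
BK 9: (3,21.971) -> (9.252,15.497) [heading=134, draw]
FD 8: (9.252,15.497) -> (3.695,21.251) [heading=134, draw]
Final: pos=(3.695,21.251), heading=134, 11 segment(s) drawn

Answer: 134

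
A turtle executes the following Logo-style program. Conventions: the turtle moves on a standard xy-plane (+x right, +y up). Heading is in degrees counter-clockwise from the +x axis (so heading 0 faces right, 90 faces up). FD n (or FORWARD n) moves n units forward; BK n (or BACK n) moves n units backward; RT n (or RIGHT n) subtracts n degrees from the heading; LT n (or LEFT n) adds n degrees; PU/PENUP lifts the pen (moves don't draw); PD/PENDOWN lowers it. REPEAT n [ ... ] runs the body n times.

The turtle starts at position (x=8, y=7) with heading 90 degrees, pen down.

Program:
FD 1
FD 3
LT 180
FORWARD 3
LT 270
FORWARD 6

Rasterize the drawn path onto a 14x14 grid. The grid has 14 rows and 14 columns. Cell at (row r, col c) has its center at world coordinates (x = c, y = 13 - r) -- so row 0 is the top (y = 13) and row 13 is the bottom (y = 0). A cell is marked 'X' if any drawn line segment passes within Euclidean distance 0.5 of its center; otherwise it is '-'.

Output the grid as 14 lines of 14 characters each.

Segment 0: (8,7) -> (8,8)
Segment 1: (8,8) -> (8,11)
Segment 2: (8,11) -> (8,8)
Segment 3: (8,8) -> (2,8)

Answer: --------------
--------------
--------X-----
--------X-----
--------X-----
--XXXXXXX-----
--------X-----
--------------
--------------
--------------
--------------
--------------
--------------
--------------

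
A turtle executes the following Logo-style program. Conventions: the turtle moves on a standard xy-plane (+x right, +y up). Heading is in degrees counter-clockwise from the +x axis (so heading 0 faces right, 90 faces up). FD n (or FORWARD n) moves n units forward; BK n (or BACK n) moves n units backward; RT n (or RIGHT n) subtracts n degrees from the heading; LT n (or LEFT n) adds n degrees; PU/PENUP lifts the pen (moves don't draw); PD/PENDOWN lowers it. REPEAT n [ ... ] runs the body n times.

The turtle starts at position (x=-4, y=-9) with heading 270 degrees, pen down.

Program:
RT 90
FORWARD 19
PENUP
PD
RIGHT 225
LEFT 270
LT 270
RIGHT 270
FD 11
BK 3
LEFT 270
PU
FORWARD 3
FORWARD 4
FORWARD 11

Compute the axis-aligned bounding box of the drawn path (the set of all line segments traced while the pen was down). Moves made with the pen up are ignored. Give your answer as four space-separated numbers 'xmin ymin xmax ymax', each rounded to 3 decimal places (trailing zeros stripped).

Executing turtle program step by step:
Start: pos=(-4,-9), heading=270, pen down
RT 90: heading 270 -> 180
FD 19: (-4,-9) -> (-23,-9) [heading=180, draw]
PU: pen up
PD: pen down
RT 225: heading 180 -> 315
LT 270: heading 315 -> 225
LT 270: heading 225 -> 135
RT 270: heading 135 -> 225
FD 11: (-23,-9) -> (-30.778,-16.778) [heading=225, draw]
BK 3: (-30.778,-16.778) -> (-28.657,-14.657) [heading=225, draw]
LT 270: heading 225 -> 135
PU: pen up
FD 3: (-28.657,-14.657) -> (-30.778,-12.536) [heading=135, move]
FD 4: (-30.778,-12.536) -> (-33.607,-9.707) [heading=135, move]
FD 11: (-33.607,-9.707) -> (-41.385,-1.929) [heading=135, move]
Final: pos=(-41.385,-1.929), heading=135, 3 segment(s) drawn

Segment endpoints: x in {-30.778, -28.657, -23, -4}, y in {-16.778, -14.657, -9, -9}
xmin=-30.778, ymin=-16.778, xmax=-4, ymax=-9

Answer: -30.778 -16.778 -4 -9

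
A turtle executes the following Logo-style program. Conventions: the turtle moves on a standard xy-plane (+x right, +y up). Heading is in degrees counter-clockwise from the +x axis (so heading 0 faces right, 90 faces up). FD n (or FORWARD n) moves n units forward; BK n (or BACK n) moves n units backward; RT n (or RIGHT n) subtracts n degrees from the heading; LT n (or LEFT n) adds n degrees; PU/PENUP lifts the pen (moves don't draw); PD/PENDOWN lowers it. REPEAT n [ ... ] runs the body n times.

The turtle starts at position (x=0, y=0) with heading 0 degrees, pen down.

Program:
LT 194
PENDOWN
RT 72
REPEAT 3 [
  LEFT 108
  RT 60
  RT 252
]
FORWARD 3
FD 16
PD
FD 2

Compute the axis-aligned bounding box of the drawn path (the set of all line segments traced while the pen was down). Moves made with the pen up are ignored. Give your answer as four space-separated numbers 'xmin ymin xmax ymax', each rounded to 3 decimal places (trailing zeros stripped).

Executing turtle program step by step:
Start: pos=(0,0), heading=0, pen down
LT 194: heading 0 -> 194
PD: pen down
RT 72: heading 194 -> 122
REPEAT 3 [
  -- iteration 1/3 --
  LT 108: heading 122 -> 230
  RT 60: heading 230 -> 170
  RT 252: heading 170 -> 278
  -- iteration 2/3 --
  LT 108: heading 278 -> 26
  RT 60: heading 26 -> 326
  RT 252: heading 326 -> 74
  -- iteration 3/3 --
  LT 108: heading 74 -> 182
  RT 60: heading 182 -> 122
  RT 252: heading 122 -> 230
]
FD 3: (0,0) -> (-1.928,-2.298) [heading=230, draw]
FD 16: (-1.928,-2.298) -> (-12.213,-14.555) [heading=230, draw]
PD: pen down
FD 2: (-12.213,-14.555) -> (-13.499,-16.087) [heading=230, draw]
Final: pos=(-13.499,-16.087), heading=230, 3 segment(s) drawn

Segment endpoints: x in {-13.499, -12.213, -1.928, 0}, y in {-16.087, -14.555, -2.298, 0}
xmin=-13.499, ymin=-16.087, xmax=0, ymax=0

Answer: -13.499 -16.087 0 0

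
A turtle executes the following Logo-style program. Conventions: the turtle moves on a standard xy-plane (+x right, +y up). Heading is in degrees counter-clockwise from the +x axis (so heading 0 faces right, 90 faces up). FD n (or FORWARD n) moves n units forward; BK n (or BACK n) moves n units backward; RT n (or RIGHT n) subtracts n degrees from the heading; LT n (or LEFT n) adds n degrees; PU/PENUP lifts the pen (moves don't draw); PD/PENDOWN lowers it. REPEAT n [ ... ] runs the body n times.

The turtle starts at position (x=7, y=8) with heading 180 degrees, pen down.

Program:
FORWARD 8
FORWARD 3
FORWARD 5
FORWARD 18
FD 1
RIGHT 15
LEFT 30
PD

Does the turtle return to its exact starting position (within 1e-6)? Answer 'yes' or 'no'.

Executing turtle program step by step:
Start: pos=(7,8), heading=180, pen down
FD 8: (7,8) -> (-1,8) [heading=180, draw]
FD 3: (-1,8) -> (-4,8) [heading=180, draw]
FD 5: (-4,8) -> (-9,8) [heading=180, draw]
FD 18: (-9,8) -> (-27,8) [heading=180, draw]
FD 1: (-27,8) -> (-28,8) [heading=180, draw]
RT 15: heading 180 -> 165
LT 30: heading 165 -> 195
PD: pen down
Final: pos=(-28,8), heading=195, 5 segment(s) drawn

Start position: (7, 8)
Final position: (-28, 8)
Distance = 35; >= 1e-6 -> NOT closed

Answer: no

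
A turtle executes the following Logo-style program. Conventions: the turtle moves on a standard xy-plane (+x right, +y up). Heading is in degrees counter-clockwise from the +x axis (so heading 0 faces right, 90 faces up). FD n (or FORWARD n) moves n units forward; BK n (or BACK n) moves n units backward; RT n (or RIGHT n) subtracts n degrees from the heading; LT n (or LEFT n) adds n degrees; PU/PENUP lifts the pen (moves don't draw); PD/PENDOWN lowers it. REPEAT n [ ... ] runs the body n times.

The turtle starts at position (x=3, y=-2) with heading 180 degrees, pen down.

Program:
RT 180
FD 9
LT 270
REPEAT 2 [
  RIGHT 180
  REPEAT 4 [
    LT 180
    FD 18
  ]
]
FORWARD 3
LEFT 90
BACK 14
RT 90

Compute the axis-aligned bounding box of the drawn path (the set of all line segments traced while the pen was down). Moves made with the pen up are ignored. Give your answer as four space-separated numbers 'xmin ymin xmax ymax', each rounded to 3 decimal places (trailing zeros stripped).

Executing turtle program step by step:
Start: pos=(3,-2), heading=180, pen down
RT 180: heading 180 -> 0
FD 9: (3,-2) -> (12,-2) [heading=0, draw]
LT 270: heading 0 -> 270
REPEAT 2 [
  -- iteration 1/2 --
  RT 180: heading 270 -> 90
  REPEAT 4 [
    -- iteration 1/4 --
    LT 180: heading 90 -> 270
    FD 18: (12,-2) -> (12,-20) [heading=270, draw]
    -- iteration 2/4 --
    LT 180: heading 270 -> 90
    FD 18: (12,-20) -> (12,-2) [heading=90, draw]
    -- iteration 3/4 --
    LT 180: heading 90 -> 270
    FD 18: (12,-2) -> (12,-20) [heading=270, draw]
    -- iteration 4/4 --
    LT 180: heading 270 -> 90
    FD 18: (12,-20) -> (12,-2) [heading=90, draw]
  ]
  -- iteration 2/2 --
  RT 180: heading 90 -> 270
  REPEAT 4 [
    -- iteration 1/4 --
    LT 180: heading 270 -> 90
    FD 18: (12,-2) -> (12,16) [heading=90, draw]
    -- iteration 2/4 --
    LT 180: heading 90 -> 270
    FD 18: (12,16) -> (12,-2) [heading=270, draw]
    -- iteration 3/4 --
    LT 180: heading 270 -> 90
    FD 18: (12,-2) -> (12,16) [heading=90, draw]
    -- iteration 4/4 --
    LT 180: heading 90 -> 270
    FD 18: (12,16) -> (12,-2) [heading=270, draw]
  ]
]
FD 3: (12,-2) -> (12,-5) [heading=270, draw]
LT 90: heading 270 -> 0
BK 14: (12,-5) -> (-2,-5) [heading=0, draw]
RT 90: heading 0 -> 270
Final: pos=(-2,-5), heading=270, 11 segment(s) drawn

Segment endpoints: x in {-2, 3, 12, 12, 12, 12, 12, 12, 12, 12, 12}, y in {-20, -5, -5, -2, 16}
xmin=-2, ymin=-20, xmax=12, ymax=16

Answer: -2 -20 12 16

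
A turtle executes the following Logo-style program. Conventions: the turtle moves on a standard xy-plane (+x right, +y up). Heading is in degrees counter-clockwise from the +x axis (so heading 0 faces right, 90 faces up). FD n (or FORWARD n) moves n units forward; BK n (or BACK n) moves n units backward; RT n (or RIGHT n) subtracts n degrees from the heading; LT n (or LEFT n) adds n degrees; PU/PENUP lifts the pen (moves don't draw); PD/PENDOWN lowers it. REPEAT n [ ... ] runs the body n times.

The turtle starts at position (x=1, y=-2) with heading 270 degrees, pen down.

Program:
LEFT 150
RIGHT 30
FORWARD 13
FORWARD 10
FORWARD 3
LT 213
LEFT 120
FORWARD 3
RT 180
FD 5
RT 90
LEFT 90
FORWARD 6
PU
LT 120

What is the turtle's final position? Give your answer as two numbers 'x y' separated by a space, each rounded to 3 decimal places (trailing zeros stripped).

Executing turtle program step by step:
Start: pos=(1,-2), heading=270, pen down
LT 150: heading 270 -> 60
RT 30: heading 60 -> 30
FD 13: (1,-2) -> (12.258,4.5) [heading=30, draw]
FD 10: (12.258,4.5) -> (20.919,9.5) [heading=30, draw]
FD 3: (20.919,9.5) -> (23.517,11) [heading=30, draw]
LT 213: heading 30 -> 243
LT 120: heading 243 -> 3
FD 3: (23.517,11) -> (26.513,11.157) [heading=3, draw]
RT 180: heading 3 -> 183
FD 5: (26.513,11.157) -> (21.519,10.895) [heading=183, draw]
RT 90: heading 183 -> 93
LT 90: heading 93 -> 183
FD 6: (21.519,10.895) -> (15.528,10.581) [heading=183, draw]
PU: pen up
LT 120: heading 183 -> 303
Final: pos=(15.528,10.581), heading=303, 6 segment(s) drawn

Answer: 15.528 10.581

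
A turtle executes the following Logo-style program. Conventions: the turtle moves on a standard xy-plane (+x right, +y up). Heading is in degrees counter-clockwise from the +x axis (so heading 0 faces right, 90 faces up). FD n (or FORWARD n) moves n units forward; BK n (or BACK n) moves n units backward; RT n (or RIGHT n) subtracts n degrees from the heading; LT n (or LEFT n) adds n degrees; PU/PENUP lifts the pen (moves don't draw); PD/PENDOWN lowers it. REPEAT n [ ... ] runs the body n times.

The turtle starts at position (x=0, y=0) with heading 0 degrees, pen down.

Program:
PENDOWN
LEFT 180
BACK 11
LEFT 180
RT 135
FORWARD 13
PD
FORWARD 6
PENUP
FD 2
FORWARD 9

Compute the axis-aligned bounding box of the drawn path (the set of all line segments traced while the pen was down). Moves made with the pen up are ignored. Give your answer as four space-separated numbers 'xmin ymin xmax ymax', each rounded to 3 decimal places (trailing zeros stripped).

Executing turtle program step by step:
Start: pos=(0,0), heading=0, pen down
PD: pen down
LT 180: heading 0 -> 180
BK 11: (0,0) -> (11,0) [heading=180, draw]
LT 180: heading 180 -> 0
RT 135: heading 0 -> 225
FD 13: (11,0) -> (1.808,-9.192) [heading=225, draw]
PD: pen down
FD 6: (1.808,-9.192) -> (-2.435,-13.435) [heading=225, draw]
PU: pen up
FD 2: (-2.435,-13.435) -> (-3.849,-14.849) [heading=225, move]
FD 9: (-3.849,-14.849) -> (-10.213,-21.213) [heading=225, move]
Final: pos=(-10.213,-21.213), heading=225, 3 segment(s) drawn

Segment endpoints: x in {-2.435, 0, 1.808, 11}, y in {-13.435, -9.192, 0, 0}
xmin=-2.435, ymin=-13.435, xmax=11, ymax=0

Answer: -2.435 -13.435 11 0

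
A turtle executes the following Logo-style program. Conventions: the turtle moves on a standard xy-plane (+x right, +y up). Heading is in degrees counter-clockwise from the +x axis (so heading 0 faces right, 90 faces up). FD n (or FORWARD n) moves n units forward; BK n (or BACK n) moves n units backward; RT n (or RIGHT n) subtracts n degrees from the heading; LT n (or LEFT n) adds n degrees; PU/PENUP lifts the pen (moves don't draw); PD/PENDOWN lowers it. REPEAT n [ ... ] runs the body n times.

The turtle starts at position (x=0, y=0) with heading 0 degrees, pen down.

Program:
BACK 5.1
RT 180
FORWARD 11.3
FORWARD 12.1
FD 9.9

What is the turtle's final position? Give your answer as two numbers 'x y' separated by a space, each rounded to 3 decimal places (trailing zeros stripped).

Executing turtle program step by step:
Start: pos=(0,0), heading=0, pen down
BK 5.1: (0,0) -> (-5.1,0) [heading=0, draw]
RT 180: heading 0 -> 180
FD 11.3: (-5.1,0) -> (-16.4,0) [heading=180, draw]
FD 12.1: (-16.4,0) -> (-28.5,0) [heading=180, draw]
FD 9.9: (-28.5,0) -> (-38.4,0) [heading=180, draw]
Final: pos=(-38.4,0), heading=180, 4 segment(s) drawn

Answer: -38.4 0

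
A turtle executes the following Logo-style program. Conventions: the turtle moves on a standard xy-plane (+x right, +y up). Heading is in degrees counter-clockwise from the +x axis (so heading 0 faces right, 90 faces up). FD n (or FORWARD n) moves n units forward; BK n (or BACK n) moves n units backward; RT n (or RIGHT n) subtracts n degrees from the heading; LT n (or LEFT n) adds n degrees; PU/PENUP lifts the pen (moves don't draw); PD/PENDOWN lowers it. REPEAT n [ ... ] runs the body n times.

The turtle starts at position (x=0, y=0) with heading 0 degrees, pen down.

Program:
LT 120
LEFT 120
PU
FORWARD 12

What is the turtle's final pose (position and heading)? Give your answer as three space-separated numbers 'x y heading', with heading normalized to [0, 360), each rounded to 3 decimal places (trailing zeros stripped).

Executing turtle program step by step:
Start: pos=(0,0), heading=0, pen down
LT 120: heading 0 -> 120
LT 120: heading 120 -> 240
PU: pen up
FD 12: (0,0) -> (-6,-10.392) [heading=240, move]
Final: pos=(-6,-10.392), heading=240, 0 segment(s) drawn

Answer: -6 -10.392 240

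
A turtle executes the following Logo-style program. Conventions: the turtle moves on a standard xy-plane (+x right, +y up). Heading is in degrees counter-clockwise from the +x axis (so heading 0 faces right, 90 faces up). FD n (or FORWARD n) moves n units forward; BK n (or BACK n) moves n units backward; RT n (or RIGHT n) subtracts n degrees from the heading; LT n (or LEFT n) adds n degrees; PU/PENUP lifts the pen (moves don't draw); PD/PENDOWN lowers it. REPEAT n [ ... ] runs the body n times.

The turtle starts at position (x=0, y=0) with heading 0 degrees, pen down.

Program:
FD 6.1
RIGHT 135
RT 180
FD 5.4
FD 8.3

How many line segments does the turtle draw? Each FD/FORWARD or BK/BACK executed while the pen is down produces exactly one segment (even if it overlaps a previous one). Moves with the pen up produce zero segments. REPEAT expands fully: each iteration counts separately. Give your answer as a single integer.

Answer: 3

Derivation:
Executing turtle program step by step:
Start: pos=(0,0), heading=0, pen down
FD 6.1: (0,0) -> (6.1,0) [heading=0, draw]
RT 135: heading 0 -> 225
RT 180: heading 225 -> 45
FD 5.4: (6.1,0) -> (9.918,3.818) [heading=45, draw]
FD 8.3: (9.918,3.818) -> (15.787,9.687) [heading=45, draw]
Final: pos=(15.787,9.687), heading=45, 3 segment(s) drawn
Segments drawn: 3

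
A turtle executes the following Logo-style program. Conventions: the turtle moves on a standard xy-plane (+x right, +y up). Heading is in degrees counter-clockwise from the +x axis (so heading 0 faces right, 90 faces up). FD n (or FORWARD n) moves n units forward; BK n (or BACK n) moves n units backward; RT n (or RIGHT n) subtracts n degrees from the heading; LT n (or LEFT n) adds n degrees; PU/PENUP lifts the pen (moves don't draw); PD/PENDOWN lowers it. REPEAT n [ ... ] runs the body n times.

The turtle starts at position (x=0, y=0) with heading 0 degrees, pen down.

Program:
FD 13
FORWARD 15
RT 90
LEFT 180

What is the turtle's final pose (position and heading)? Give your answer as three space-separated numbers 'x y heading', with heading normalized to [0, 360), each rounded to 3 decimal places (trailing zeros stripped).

Answer: 28 0 90

Derivation:
Executing turtle program step by step:
Start: pos=(0,0), heading=0, pen down
FD 13: (0,0) -> (13,0) [heading=0, draw]
FD 15: (13,0) -> (28,0) [heading=0, draw]
RT 90: heading 0 -> 270
LT 180: heading 270 -> 90
Final: pos=(28,0), heading=90, 2 segment(s) drawn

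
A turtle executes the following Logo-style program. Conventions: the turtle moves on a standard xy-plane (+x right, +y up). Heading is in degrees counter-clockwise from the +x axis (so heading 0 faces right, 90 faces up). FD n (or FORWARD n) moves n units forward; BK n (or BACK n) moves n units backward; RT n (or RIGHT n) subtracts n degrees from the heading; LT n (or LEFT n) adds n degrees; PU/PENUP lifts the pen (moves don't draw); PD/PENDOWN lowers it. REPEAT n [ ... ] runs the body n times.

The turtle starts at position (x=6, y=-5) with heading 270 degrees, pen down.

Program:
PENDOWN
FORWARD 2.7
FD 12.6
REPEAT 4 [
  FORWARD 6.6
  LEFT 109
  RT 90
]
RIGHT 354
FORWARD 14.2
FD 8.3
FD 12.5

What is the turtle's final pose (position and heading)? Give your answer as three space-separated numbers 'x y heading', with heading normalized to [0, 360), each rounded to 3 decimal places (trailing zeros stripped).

Answer: 52.407 -46.807 352

Derivation:
Executing turtle program step by step:
Start: pos=(6,-5), heading=270, pen down
PD: pen down
FD 2.7: (6,-5) -> (6,-7.7) [heading=270, draw]
FD 12.6: (6,-7.7) -> (6,-20.3) [heading=270, draw]
REPEAT 4 [
  -- iteration 1/4 --
  FD 6.6: (6,-20.3) -> (6,-26.9) [heading=270, draw]
  LT 109: heading 270 -> 19
  RT 90: heading 19 -> 289
  -- iteration 2/4 --
  FD 6.6: (6,-26.9) -> (8.149,-33.14) [heading=289, draw]
  LT 109: heading 289 -> 38
  RT 90: heading 38 -> 308
  -- iteration 3/4 --
  FD 6.6: (8.149,-33.14) -> (12.212,-38.341) [heading=308, draw]
  LT 109: heading 308 -> 57
  RT 90: heading 57 -> 327
  -- iteration 4/4 --
  FD 6.6: (12.212,-38.341) -> (17.747,-41.936) [heading=327, draw]
  LT 109: heading 327 -> 76
  RT 90: heading 76 -> 346
]
RT 354: heading 346 -> 352
FD 14.2: (17.747,-41.936) -> (31.809,-43.912) [heading=352, draw]
FD 8.3: (31.809,-43.912) -> (40.028,-45.067) [heading=352, draw]
FD 12.5: (40.028,-45.067) -> (52.407,-46.807) [heading=352, draw]
Final: pos=(52.407,-46.807), heading=352, 9 segment(s) drawn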